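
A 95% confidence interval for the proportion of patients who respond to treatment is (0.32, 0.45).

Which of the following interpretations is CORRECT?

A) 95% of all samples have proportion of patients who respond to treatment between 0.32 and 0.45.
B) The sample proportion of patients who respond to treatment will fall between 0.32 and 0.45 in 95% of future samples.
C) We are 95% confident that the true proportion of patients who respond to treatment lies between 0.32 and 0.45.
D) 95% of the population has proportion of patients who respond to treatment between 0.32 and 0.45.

A confidence interval represents our confidence in the procedure, not a probability statement about the parameter.

Key concept: If we repeated this sampling process many times and computed a 95% CI each time, about 95% of those intervals would contain the true population parameter.

For this specific interval (0.32, 0.45):
- Midpoint (point estimate): 0.385
- Margin of error: 0.065

The correct interpretation is the one stating confidence that the true parameter lies in the interval — option C.

C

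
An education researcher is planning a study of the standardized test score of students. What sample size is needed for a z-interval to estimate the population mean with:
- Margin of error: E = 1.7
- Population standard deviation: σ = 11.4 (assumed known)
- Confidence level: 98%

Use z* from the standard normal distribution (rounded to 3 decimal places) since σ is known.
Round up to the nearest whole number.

Using z* since population σ is known (z-interval formula).

For 98% confidence, z* = 2.326 (from standard normal table)

Sample size formula for z-interval: n = (z*σ/E)²

n = (2.326 × 11.4 / 1.7)²
  = (15.597882)²
  = 243.2939

Round up to the nearest whole number: n = 244

244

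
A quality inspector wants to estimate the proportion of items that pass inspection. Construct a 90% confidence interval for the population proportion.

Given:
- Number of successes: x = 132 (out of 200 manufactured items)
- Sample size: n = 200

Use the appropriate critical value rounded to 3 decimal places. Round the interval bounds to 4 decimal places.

Sample proportion: p̂ = 132/200 = 0.660000

Check conditions for normal approximation:
  np̂ = 132 ≥ 10 ✓
  n(1-p̂) = 68 ≥ 10 ✓

The sample is large enough, so use a z-interval (normal approximation) for the proportion.

For 90% confidence, z* = 1.645 (from standard normal table)

Standard error: SE = √(p̂(1-p̂)/n) = √(0.660000×0.340000/200) = 0.03349627

Margin of error: E = z* × SE = 1.645 × 0.03349627 = 0.055101

Z-interval: p̂ ± E = 0.660000 ± 0.055101 = (0.604899, 0.715101)

Rounded to 4 decimal places:

(0.6049, 0.7151)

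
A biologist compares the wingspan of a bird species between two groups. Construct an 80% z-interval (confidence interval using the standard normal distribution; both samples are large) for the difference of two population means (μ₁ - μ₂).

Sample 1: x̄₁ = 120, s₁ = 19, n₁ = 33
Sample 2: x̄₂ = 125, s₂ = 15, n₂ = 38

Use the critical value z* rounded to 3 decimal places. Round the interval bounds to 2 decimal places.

Both samples are large (n₁ = 33 ≥ 30, n₂ = 38 ≥ 30), so a z-interval for the difference of means applies.

Point estimate: x̄₁ - x̄₂ = 120 - 125 = -5

Standard error: SE = √(s₁²/n₁ + s₂²/n₂)
= √(19²/33 + 15²/38)
= √(10.939394 + 5.921053)
= 4.106147

For 80% confidence, z* = 1.282 (from standard normal table)
Margin of error: E = z* × SE = 1.282 × 4.106147 = 5.2641

Z-interval: (x̄₁ - x̄₂) ± E = -5 ± 5.2641 = (-10.2641, 0.2641)

Rounded to 2 decimal places:

(-10.26, 0.26)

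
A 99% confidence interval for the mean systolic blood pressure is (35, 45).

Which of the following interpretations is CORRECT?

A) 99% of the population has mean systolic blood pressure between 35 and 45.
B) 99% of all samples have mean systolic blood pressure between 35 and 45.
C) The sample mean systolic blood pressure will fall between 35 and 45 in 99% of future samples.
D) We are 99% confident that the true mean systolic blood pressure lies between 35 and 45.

A confidence interval represents our confidence in the procedure, not a probability statement about the parameter.

Key concept: If we repeated this sampling process many times and computed a 99% CI each time, about 99% of those intervals would contain the true population parameter.

For this specific interval (35, 45):
- Midpoint (point estimate): 40
- Margin of error: 5

The correct interpretation is the one stating confidence that the true parameter lies in the interval — option D.

D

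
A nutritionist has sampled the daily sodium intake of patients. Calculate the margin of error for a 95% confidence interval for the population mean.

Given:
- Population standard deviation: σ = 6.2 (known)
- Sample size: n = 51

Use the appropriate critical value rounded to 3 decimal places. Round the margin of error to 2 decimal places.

The population standard deviation σ is known, so use the z-interval margin of error formula.

For 95% confidence, z* = 1.96 (from standard normal table)

Margin of error formula for z-interval: E = z* × σ/√n

E = 1.96 × 6.2/√51
  = 1.96 × 0.868174
  = 1.7016

Rounded to 2 decimal places:

1.70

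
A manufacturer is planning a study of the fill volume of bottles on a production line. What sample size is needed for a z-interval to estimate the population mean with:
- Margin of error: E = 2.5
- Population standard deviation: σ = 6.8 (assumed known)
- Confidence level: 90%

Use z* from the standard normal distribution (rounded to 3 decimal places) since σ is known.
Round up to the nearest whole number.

Using z* since population σ is known (z-interval formula).

For 90% confidence, z* = 1.645 (from standard normal table)

Sample size formula for z-interval: n = (z*σ/E)²

n = (1.645 × 6.8 / 2.5)²
  = (4.474400)²
  = 20.0203

Round up to the nearest whole number: n = 21

21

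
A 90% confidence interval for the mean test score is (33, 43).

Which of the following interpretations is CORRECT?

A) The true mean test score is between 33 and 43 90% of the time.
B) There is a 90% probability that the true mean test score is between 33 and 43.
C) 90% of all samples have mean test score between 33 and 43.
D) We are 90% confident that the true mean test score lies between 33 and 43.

A confidence interval represents our confidence in the procedure, not a probability statement about the parameter.

Key concept: If we repeated this sampling process many times and computed a 90% CI each time, about 90% of those intervals would contain the true population parameter.

For this specific interval (33, 43):
- Midpoint (point estimate): 38
- Margin of error: 5

The correct interpretation is the one stating confidence that the true parameter lies in the interval — option D.

D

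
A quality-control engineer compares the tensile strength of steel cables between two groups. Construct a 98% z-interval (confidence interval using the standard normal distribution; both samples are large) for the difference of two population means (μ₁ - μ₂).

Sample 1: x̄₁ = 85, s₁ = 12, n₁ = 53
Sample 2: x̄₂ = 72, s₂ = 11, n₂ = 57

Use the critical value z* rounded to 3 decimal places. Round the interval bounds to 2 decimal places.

Both samples are large (n₁ = 53 ≥ 30, n₂ = 57 ≥ 30), so a z-interval for the difference of means applies.

Point estimate: x̄₁ - x̄₂ = 85 - 72 = 13

Standard error: SE = √(s₁²/n₁ + s₂²/n₂)
= √(12²/53 + 11²/57)
= √(2.716981 + 2.122807)
= 2.199952

For 98% confidence, z* = 2.326 (from standard normal table)
Margin of error: E = z* × SE = 2.326 × 2.199952 = 5.1171

Z-interval: (x̄₁ - x̄₂) ± E = 13 ± 5.1171 = (7.8829, 18.1171)

Rounded to 2 decimal places:

(7.88, 18.12)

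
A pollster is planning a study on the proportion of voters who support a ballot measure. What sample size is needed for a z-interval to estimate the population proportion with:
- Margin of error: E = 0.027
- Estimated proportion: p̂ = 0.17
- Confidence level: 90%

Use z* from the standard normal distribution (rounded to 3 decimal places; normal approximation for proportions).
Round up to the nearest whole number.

Using z* for proportion z-interval (normal approximation).

For 90% confidence, z* = 1.645 (from standard normal table)

Sample size formula for proportion z-interval: n = z*²p̂(1-p̂)/E²

n = 1.645² × 0.17 × 0.83 / 0.027²
  = 2.706025 × 0.1411 / 0.000729
  = 523.7587

Round up to the nearest whole number: n = 524

524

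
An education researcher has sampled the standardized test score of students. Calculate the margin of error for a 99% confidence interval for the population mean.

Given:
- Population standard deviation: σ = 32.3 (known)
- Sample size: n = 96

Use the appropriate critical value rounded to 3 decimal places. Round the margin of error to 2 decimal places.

The population standard deviation σ is known, so use the z-interval margin of error formula.

For 99% confidence, z* = 2.576 (from standard normal table)

Margin of error formula for z-interval: E = z* × σ/√n

E = 2.576 × 32.3/√96
  = 2.576 × 3.296605
  = 8.4921

Rounded to 2 decimal places:

8.49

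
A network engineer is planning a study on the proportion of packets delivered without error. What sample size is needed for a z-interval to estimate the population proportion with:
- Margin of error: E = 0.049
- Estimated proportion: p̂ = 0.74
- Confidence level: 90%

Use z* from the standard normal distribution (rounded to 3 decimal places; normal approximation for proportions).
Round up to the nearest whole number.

Using z* for proportion z-interval (normal approximation).

For 90% confidence, z* = 1.645 (from standard normal table)

Sample size formula for proportion z-interval: n = z*²p̂(1-p̂)/E²

n = 1.645² × 0.74 × 0.26 / 0.049²
  = 2.706025 × 0.1924 / 0.002401
  = 216.8427

Round up to the nearest whole number: n = 217

217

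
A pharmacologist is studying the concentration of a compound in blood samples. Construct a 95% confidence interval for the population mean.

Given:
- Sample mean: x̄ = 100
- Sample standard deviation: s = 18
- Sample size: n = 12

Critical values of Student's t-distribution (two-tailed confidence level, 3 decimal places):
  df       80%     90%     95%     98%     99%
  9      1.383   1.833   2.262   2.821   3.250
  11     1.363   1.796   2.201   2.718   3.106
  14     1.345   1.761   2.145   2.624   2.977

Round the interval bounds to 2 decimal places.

The population standard deviation σ is unknown (only the sample standard deviation s is given), so use a t-interval with df = n - 1 = 12 - 1 = 11.

For 95% confidence with df = 11, t* = 2.201 (from t-table)

Standard error: SE = s/√n = 18/√12 = 5.196152

Margin of error: E = t* × SE = 2.201 × 5.196152 = 11.4367

T-interval: x̄ ± E = 100 ± 11.4367 = (88.5633, 111.4367)

Rounded to 2 decimal places:

(88.56, 111.44)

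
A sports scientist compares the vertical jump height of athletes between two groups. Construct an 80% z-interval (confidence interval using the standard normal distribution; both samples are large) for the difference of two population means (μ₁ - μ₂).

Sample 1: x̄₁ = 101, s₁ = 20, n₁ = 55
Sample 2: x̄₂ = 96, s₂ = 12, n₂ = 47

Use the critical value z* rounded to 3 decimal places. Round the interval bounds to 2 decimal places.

Both samples are large (n₁ = 55 ≥ 30, n₂ = 47 ≥ 30), so a z-interval for the difference of means applies.

Point estimate: x̄₁ - x̄₂ = 101 - 96 = 5

Standard error: SE = √(s₁²/n₁ + s₂²/n₂)
= √(20²/55 + 12²/47)
= √(7.272727 + 3.063830)
= 3.215052

For 80% confidence, z* = 1.282 (from standard normal table)
Margin of error: E = z* × SE = 1.282 × 3.215052 = 4.1217

Z-interval: (x̄₁ - x̄₂) ± E = 5 ± 4.1217 = (0.8783, 9.1217)

Rounded to 2 decimal places:

(0.88, 9.12)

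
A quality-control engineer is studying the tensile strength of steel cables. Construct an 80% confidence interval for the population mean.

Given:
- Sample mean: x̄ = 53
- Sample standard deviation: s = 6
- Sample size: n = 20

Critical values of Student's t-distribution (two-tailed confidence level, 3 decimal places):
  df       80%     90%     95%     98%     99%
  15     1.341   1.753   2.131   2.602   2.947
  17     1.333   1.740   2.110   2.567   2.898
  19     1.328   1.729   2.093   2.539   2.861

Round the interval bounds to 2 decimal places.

The population standard deviation σ is unknown (only the sample standard deviation s is given), so use a t-interval with df = n - 1 = 20 - 1 = 19.

For 80% confidence with df = 19, t* = 1.328 (from t-table)

Standard error: SE = s/√n = 6/√20 = 1.341641

Margin of error: E = t* × SE = 1.328 × 1.341641 = 1.7817

T-interval: x̄ ± E = 53 ± 1.7817 = (51.2183, 54.7817)

Rounded to 2 decimal places:

(51.22, 54.78)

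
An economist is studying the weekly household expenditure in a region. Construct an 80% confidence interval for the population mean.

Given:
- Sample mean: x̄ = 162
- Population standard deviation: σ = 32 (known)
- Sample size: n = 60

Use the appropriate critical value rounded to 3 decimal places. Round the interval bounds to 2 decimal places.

The population standard deviation σ is known, so use a z-interval (standard normal critical value).

For 80% confidence, z* = 1.282 (from standard normal table)

Standard error: SE = σ/√n = 32/√60 = 4.131182

Margin of error: E = z* × SE = 1.282 × 4.131182 = 5.2962

Z-interval: x̄ ± E = 162 ± 5.2962 = (156.7038, 167.2962)

Rounded to 2 decimal places:

(156.70, 167.30)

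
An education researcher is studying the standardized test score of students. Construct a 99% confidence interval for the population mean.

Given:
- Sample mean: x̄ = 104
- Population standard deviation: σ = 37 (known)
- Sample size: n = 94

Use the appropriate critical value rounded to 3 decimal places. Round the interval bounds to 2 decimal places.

The population standard deviation σ is known, so use a z-interval (standard normal critical value).

For 99% confidence, z* = 2.576 (from standard normal table)

Standard error: SE = σ/√n = 37/√94 = 3.816259

Margin of error: E = z* × SE = 2.576 × 3.816259 = 9.8307

Z-interval: x̄ ± E = 104 ± 9.8307 = (94.1693, 113.8307)

Rounded to 2 decimal places:

(94.17, 113.83)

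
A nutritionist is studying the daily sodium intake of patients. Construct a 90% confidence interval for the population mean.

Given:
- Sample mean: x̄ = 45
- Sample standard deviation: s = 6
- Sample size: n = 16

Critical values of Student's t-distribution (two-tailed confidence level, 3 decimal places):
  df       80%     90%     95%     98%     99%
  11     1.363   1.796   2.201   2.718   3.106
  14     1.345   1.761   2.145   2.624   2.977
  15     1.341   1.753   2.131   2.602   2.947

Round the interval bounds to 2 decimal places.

The population standard deviation σ is unknown (only the sample standard deviation s is given), so use a t-interval with df = n - 1 = 16 - 1 = 15.

For 90% confidence with df = 15, t* = 1.753 (from t-table)

Standard error: SE = s/√n = 6/√16 = 1.500000

Margin of error: E = t* × SE = 1.753 × 1.500000 = 2.6295

T-interval: x̄ ± E = 45 ± 2.6295 = (42.3705, 47.6295)

Rounded to 2 decimal places:

(42.37, 47.63)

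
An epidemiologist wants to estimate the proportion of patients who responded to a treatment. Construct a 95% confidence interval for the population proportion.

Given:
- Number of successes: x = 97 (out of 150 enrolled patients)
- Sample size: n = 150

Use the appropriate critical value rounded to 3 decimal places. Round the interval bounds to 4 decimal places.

Sample proportion: p̂ = 97/150 = 0.646667

Check conditions for normal approximation:
  np̂ = 97 ≥ 10 ✓
  n(1-p̂) = 53 ≥ 10 ✓

The sample is large enough, so use a z-interval (normal approximation) for the proportion.

For 95% confidence, z* = 1.96 (from standard normal table)

Standard error: SE = √(p̂(1-p̂)/n) = √(0.646667×0.353333/150) = 0.03902895

Margin of error: E = z* × SE = 1.96 × 0.03902895 = 0.076497

Z-interval: p̂ ± E = 0.646667 ± 0.076497 = (0.570170, 0.723163)

Rounded to 4 decimal places:

(0.5702, 0.7232)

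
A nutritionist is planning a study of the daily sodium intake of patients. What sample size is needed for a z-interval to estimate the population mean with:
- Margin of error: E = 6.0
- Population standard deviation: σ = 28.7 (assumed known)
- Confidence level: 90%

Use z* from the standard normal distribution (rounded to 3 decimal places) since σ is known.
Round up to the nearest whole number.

Using z* since population σ is known (z-interval formula).

For 90% confidence, z* = 1.645 (from standard normal table)

Sample size formula for z-interval: n = (z*σ/E)²

n = (1.645 × 28.7 / 6.0)²
  = (7.868583)²
  = 61.9146

Round up to the nearest whole number: n = 62

62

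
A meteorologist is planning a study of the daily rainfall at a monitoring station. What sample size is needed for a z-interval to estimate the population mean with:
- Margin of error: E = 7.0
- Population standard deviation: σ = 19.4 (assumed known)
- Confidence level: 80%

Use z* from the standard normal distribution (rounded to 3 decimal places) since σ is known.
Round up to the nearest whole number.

Using z* since population σ is known (z-interval formula).

For 80% confidence, z* = 1.282 (from standard normal table)

Sample size formula for z-interval: n = (z*σ/E)²

n = (1.282 × 19.4 / 7.0)²
  = (3.552971)²
  = 12.6236

Round up to the nearest whole number: n = 13

13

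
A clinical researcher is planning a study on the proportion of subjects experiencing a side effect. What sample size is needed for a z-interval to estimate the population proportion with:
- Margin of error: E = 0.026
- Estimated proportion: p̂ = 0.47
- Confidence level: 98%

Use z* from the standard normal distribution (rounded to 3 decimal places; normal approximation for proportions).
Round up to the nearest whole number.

Using z* for proportion z-interval (normal approximation).

For 98% confidence, z* = 2.326 (from standard normal table)

Sample size formula for proportion z-interval: n = z*²p̂(1-p̂)/E²

n = 2.326² × 0.47 × 0.53 / 0.026²
  = 5.410276 × 0.2491 / 0.000676
  = 1993.6387

Round up to the nearest whole number: n = 1994

1994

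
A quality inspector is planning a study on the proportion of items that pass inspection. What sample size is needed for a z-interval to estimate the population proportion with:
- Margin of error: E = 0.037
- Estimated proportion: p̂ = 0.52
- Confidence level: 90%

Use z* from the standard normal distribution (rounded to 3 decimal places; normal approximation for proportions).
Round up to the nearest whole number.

Using z* for proportion z-interval (normal approximation).

For 90% confidence, z* = 1.645 (from standard normal table)

Sample size formula for proportion z-interval: n = z*²p̂(1-p̂)/E²

n = 1.645² × 0.52 × 0.48 / 0.037²
  = 2.706025 × 0.2496 / 0.001369
  = 493.3702

Round up to the nearest whole number: n = 494

494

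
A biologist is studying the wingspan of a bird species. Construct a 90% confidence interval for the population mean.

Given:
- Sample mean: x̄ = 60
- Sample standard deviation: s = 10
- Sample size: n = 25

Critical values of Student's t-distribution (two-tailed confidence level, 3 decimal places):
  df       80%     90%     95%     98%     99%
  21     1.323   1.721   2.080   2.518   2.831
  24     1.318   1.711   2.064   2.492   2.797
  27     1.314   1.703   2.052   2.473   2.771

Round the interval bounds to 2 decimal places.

The population standard deviation σ is unknown (only the sample standard deviation s is given), so use a t-interval with df = n - 1 = 25 - 1 = 24.

For 90% confidence with df = 24, t* = 1.711 (from t-table)

Standard error: SE = s/√n = 10/√25 = 2.000000

Margin of error: E = t* × SE = 1.711 × 2.000000 = 3.4220

T-interval: x̄ ± E = 60 ± 3.4220 = (56.5780, 63.4220)

Rounded to 2 decimal places:

(56.58, 63.42)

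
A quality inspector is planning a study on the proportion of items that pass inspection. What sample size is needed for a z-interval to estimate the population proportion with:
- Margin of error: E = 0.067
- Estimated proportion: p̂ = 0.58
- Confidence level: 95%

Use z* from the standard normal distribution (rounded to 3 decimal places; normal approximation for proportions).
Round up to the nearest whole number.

Using z* for proportion z-interval (normal approximation).

For 95% confidence, z* = 1.96 (from standard normal table)

Sample size formula for proportion z-interval: n = z*²p̂(1-p̂)/E²

n = 1.96² × 0.58 × 0.42 / 0.067²
  = 3.8416 × 0.2436 / 0.004489
  = 208.4682

Round up to the nearest whole number: n = 209

209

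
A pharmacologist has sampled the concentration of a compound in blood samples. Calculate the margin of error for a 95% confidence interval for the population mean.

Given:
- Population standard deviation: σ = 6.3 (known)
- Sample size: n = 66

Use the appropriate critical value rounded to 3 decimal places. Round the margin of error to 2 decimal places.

The population standard deviation σ is known, so use the z-interval margin of error formula.

For 95% confidence, z* = 1.96 (from standard normal table)

Margin of error formula for z-interval: E = z* × σ/√n

E = 1.96 × 6.3/√66
  = 1.96 × 0.775476
  = 1.5199

Rounded to 2 decimal places:

1.52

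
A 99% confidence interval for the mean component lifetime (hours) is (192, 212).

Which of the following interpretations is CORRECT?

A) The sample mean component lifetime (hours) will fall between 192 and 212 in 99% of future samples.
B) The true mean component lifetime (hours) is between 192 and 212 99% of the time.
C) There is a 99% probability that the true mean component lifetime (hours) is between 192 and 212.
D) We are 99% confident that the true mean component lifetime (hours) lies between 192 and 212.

A confidence interval represents our confidence in the procedure, not a probability statement about the parameter.

Key concept: If we repeated this sampling process many times and computed a 99% CI each time, about 99% of those intervals would contain the true population parameter.

For this specific interval (192, 212):
- Midpoint (point estimate): 202
- Margin of error: 10

The correct interpretation is the one stating confidence that the true parameter lies in the interval — option D.

D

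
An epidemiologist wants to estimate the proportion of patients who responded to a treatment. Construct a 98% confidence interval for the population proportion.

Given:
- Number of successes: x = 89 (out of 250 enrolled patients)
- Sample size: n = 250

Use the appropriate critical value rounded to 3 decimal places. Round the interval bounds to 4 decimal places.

Sample proportion: p̂ = 89/250 = 0.356000

Check conditions for normal approximation:
  np̂ = 89 ≥ 10 ✓
  n(1-p̂) = 161 ≥ 10 ✓

The sample is large enough, so use a z-interval (normal approximation) for the proportion.

For 98% confidence, z* = 2.326 (from standard normal table)

Standard error: SE = √(p̂(1-p̂)/n) = √(0.356000×0.644000/250) = 0.03028293

Margin of error: E = z* × SE = 2.326 × 0.03028293 = 0.070438

Z-interval: p̂ ± E = 0.356000 ± 0.070438 = (0.285562, 0.426438)

Rounded to 4 decimal places:

(0.2856, 0.4264)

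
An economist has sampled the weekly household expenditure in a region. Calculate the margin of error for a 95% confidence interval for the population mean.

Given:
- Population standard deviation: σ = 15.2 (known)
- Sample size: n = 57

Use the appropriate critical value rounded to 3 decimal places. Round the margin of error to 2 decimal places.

The population standard deviation σ is known, so use the z-interval margin of error formula.

For 95% confidence, z* = 1.96 (from standard normal table)

Margin of error formula for z-interval: E = z* × σ/√n

E = 1.96 × 15.2/√57
  = 1.96 × 2.013289
  = 3.9460

Rounded to 2 decimal places:

3.95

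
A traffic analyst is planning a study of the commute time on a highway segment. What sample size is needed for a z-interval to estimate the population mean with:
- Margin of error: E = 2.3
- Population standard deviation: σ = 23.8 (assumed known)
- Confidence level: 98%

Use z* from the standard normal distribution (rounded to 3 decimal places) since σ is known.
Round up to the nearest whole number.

Using z* since population σ is known (z-interval formula).

For 98% confidence, z* = 2.326 (from standard normal table)

Sample size formula for z-interval: n = (z*σ/E)²

n = (2.326 × 23.8 / 2.3)²
  = (24.069043)²
  = 579.3189

Round up to the nearest whole number: n = 580

580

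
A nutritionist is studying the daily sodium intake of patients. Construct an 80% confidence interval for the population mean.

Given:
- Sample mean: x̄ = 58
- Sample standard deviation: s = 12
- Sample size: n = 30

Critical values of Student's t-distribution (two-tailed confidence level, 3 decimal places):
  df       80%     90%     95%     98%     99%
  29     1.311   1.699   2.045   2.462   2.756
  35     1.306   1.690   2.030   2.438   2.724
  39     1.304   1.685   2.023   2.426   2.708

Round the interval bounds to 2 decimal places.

The population standard deviation σ is unknown (only the sample standard deviation s is given), so use a t-interval with df = n - 1 = 30 - 1 = 29.

For 80% confidence with df = 29, t* = 1.311 (from t-table)

Standard error: SE = s/√n = 12/√30 = 2.190890

Margin of error: E = t* × SE = 1.311 × 2.190890 = 2.8723

T-interval: x̄ ± E = 58 ± 2.8723 = (55.1277, 60.8723)

Rounded to 2 decimal places:

(55.13, 60.87)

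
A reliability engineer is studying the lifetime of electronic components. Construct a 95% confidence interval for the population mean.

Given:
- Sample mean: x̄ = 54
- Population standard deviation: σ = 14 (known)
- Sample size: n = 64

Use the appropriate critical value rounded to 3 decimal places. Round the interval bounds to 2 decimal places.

The population standard deviation σ is known, so use a z-interval (standard normal critical value).

For 95% confidence, z* = 1.96 (from standard normal table)

Standard error: SE = σ/√n = 14/√64 = 1.750000

Margin of error: E = z* × SE = 1.96 × 1.750000 = 3.4300

Z-interval: x̄ ± E = 54 ± 3.4300 = (50.5700, 57.4300)

Rounded to 2 decimal places:

(50.57, 57.43)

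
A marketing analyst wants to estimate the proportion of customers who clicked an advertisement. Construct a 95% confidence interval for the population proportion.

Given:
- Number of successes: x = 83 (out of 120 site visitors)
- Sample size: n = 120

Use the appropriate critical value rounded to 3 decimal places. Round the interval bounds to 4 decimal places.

Sample proportion: p̂ = 83/120 = 0.691667

Check conditions for normal approximation:
  np̂ = 83 ≥ 10 ✓
  n(1-p̂) = 37 ≥ 10 ✓

The sample is large enough, so use a z-interval (normal approximation) for the proportion.

For 95% confidence, z* = 1.96 (from standard normal table)

Standard error: SE = √(p̂(1-p̂)/n) = √(0.691667×0.308333/120) = 0.04215684

Margin of error: E = z* × SE = 1.96 × 0.04215684 = 0.082627

Z-interval: p̂ ± E = 0.691667 ± 0.082627 = (0.609039, 0.774294)

Rounded to 4 decimal places:

(0.6090, 0.7743)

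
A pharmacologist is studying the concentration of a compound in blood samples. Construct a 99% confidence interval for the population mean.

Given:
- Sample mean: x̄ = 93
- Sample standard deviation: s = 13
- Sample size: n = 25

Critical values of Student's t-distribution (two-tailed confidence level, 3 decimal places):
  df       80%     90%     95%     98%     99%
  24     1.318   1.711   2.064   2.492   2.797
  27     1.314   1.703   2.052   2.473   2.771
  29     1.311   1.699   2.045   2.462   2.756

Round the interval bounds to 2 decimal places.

The population standard deviation σ is unknown (only the sample standard deviation s is given), so use a t-interval with df = n - 1 = 25 - 1 = 24.

For 99% confidence with df = 24, t* = 2.797 (from t-table)

Standard error: SE = s/√n = 13/√25 = 2.600000

Margin of error: E = t* × SE = 2.797 × 2.600000 = 7.2722

T-interval: x̄ ± E = 93 ± 7.2722 = (85.7278, 100.2722)

Rounded to 2 decimal places:

(85.73, 100.27)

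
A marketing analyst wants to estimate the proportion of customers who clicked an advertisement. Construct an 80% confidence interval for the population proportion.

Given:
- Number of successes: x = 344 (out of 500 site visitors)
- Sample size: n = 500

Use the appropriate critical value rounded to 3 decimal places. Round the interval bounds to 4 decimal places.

Sample proportion: p̂ = 344/500 = 0.688000

Check conditions for normal approximation:
  np̂ = 344 ≥ 10 ✓
  n(1-p̂) = 156 ≥ 10 ✓

The sample is large enough, so use a z-interval (normal approximation) for the proportion.

For 80% confidence, z* = 1.282 (from standard normal table)

Standard error: SE = √(p̂(1-p̂)/n) = √(0.688000×0.312000/500) = 0.02071985

Margin of error: E = z* × SE = 1.282 × 0.02071985 = 0.026563

Z-interval: p̂ ± E = 0.688000 ± 0.026563 = (0.661437, 0.714563)

Rounded to 4 decimal places:

(0.6614, 0.7146)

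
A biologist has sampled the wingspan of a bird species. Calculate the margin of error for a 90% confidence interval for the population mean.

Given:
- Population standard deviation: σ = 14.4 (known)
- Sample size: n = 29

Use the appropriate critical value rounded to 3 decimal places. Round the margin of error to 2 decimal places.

The population standard deviation σ is known, so use the z-interval margin of error formula.

For 90% confidence, z* = 1.645 (from standard normal table)

Margin of error formula for z-interval: E = z* × σ/√n

E = 1.645 × 14.4/√29
  = 1.645 × 2.674013
  = 4.3988

Rounded to 2 decimal places:

4.40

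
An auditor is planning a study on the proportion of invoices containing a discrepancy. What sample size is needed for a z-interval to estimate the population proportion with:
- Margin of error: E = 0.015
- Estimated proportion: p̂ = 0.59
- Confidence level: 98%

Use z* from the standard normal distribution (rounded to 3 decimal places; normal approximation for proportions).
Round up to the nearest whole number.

Using z* for proportion z-interval (normal approximation).

For 98% confidence, z* = 2.326 (from standard normal table)

Sample size formula for proportion z-interval: n = z*²p̂(1-p̂)/E²

n = 2.326² × 0.59 × 0.41 / 0.015²
  = 5.410276 × 0.2419 / 0.000225
  = 5816.6478

Round up to the nearest whole number: n = 5817

5817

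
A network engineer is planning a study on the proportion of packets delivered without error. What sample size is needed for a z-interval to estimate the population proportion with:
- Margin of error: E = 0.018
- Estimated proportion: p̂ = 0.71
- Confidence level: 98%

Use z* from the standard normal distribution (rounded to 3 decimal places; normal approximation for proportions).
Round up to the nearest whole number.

Using z* for proportion z-interval (normal approximation).

For 98% confidence, z* = 2.326 (from standard normal table)

Sample size formula for proportion z-interval: n = z*²p̂(1-p̂)/E²

n = 2.326² × 0.71 × 0.29 / 0.018²
  = 5.410276 × 0.2059 / 0.000324
  = 3438.1970

Round up to the nearest whole number: n = 3439

3439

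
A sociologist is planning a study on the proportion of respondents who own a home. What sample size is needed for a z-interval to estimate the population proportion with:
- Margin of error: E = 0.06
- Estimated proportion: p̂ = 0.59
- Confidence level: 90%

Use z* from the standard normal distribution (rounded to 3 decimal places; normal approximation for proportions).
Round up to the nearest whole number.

Using z* for proportion z-interval (normal approximation).

For 90% confidence, z* = 1.645 (from standard normal table)

Sample size formula for proportion z-interval: n = z*²p̂(1-p̂)/E²

n = 1.645² × 0.59 × 0.41 / 0.06²
  = 2.706025 × 0.2419 / 0.0036
  = 181.8298

Round up to the nearest whole number: n = 182

182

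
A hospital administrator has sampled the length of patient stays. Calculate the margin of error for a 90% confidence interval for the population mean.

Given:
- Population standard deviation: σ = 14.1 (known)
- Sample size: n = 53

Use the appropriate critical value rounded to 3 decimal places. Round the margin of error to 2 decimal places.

The population standard deviation σ is known, so use the z-interval margin of error formula.

For 90% confidence, z* = 1.645 (from standard normal table)

Margin of error formula for z-interval: E = z* × σ/√n

E = 1.645 × 14.1/√53
  = 1.645 × 1.936784
  = 3.1860

Rounded to 2 decimal places:

3.19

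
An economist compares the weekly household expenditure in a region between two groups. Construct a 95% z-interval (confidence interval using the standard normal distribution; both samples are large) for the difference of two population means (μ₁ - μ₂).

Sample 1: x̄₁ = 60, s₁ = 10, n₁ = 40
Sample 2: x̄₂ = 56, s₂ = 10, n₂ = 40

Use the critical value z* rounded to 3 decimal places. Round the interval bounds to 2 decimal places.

Both samples are large (n₁ = 40 ≥ 30, n₂ = 40 ≥ 30), so a z-interval for the difference of means applies.

Point estimate: x̄₁ - x̄₂ = 60 - 56 = 4

Standard error: SE = √(s₁²/n₁ + s₂²/n₂)
= √(10²/40 + 10²/40)
= √(2.500000 + 2.500000)
= 2.236068

For 95% confidence, z* = 1.96 (from standard normal table)
Margin of error: E = z* × SE = 1.96 × 2.236068 = 4.3827

Z-interval: (x̄₁ - x̄₂) ± E = 4 ± 4.3827 = (-0.3827, 8.3827)

Rounded to 2 decimal places:

(-0.38, 8.38)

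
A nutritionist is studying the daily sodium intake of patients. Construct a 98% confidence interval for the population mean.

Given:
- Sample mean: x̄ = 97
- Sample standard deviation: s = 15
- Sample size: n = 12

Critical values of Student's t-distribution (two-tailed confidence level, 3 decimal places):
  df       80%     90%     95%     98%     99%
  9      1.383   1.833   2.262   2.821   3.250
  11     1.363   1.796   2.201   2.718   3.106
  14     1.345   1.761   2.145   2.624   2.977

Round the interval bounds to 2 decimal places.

The population standard deviation σ is unknown (only the sample standard deviation s is given), so use a t-interval with df = n - 1 = 12 - 1 = 11.

For 98% confidence with df = 11, t* = 2.718 (from t-table)

Standard error: SE = s/√n = 15/√12 = 4.330127

Margin of error: E = t* × SE = 2.718 × 4.330127 = 11.7693

T-interval: x̄ ± E = 97 ± 11.7693 = (85.2307, 108.7693)

Rounded to 2 decimal places:

(85.23, 108.77)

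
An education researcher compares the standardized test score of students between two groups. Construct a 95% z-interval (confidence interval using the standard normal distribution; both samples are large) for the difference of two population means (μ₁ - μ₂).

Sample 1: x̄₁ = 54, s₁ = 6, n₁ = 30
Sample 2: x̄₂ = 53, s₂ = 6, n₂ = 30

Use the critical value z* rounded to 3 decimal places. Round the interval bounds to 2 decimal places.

Both samples are large (n₁ = 30 ≥ 30, n₂ = 30 ≥ 30), so a z-interval for the difference of means applies.

Point estimate: x̄₁ - x̄₂ = 54 - 53 = 1

Standard error: SE = √(s₁²/n₁ + s₂²/n₂)
= √(6²/30 + 6²/30)
= √(1.200000 + 1.200000)
= 1.549193

For 95% confidence, z* = 1.96 (from standard normal table)
Margin of error: E = z* × SE = 1.96 × 1.549193 = 3.0364

Z-interval: (x̄₁ - x̄₂) ± E = 1 ± 3.0364 = (-2.0364, 4.0364)

Rounded to 2 decimal places:

(-2.04, 4.04)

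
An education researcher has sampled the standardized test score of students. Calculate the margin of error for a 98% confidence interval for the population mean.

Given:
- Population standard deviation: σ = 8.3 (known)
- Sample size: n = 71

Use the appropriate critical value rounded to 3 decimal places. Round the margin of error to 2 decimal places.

The population standard deviation σ is known, so use the z-interval margin of error formula.

For 98% confidence, z* = 2.326 (from standard normal table)

Margin of error formula for z-interval: E = z* × σ/√n

E = 2.326 × 8.3/√71
  = 2.326 × 0.985029
  = 2.2912

Rounded to 2 decimal places:

2.29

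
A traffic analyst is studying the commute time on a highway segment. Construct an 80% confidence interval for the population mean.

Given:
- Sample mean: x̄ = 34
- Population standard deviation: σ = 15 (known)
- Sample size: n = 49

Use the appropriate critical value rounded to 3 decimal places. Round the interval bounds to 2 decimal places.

The population standard deviation σ is known, so use a z-interval (standard normal critical value).

For 80% confidence, z* = 1.282 (from standard normal table)

Standard error: SE = σ/√n = 15/√49 = 2.142857

Margin of error: E = z* × SE = 1.282 × 2.142857 = 2.7471

Z-interval: x̄ ± E = 34 ± 2.7471 = (31.2529, 36.7471)

Rounded to 2 decimal places:

(31.25, 36.75)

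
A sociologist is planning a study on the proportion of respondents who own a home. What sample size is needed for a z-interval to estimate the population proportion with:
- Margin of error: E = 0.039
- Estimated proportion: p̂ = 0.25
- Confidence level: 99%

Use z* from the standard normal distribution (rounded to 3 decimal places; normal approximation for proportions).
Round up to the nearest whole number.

Using z* for proportion z-interval (normal approximation).

For 99% confidence, z* = 2.576 (from standard normal table)

Sample size formula for proportion z-interval: n = z*²p̂(1-p̂)/E²

n = 2.576² × 0.25 × 0.75 / 0.039²
  = 6.635776 × 0.1875 / 0.001521
  = 818.0197

Round up to the nearest whole number: n = 819

819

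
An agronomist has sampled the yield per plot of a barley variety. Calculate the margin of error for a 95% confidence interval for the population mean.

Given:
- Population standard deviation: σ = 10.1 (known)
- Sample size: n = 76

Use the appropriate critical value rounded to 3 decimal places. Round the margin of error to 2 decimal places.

The population standard deviation σ is known, so use the z-interval margin of error formula.

For 95% confidence, z* = 1.96 (from standard normal table)

Margin of error formula for z-interval: E = z* × σ/√n

E = 1.96 × 10.1/√76
  = 1.96 × 1.158549
  = 2.2708

Rounded to 2 decimal places:

2.27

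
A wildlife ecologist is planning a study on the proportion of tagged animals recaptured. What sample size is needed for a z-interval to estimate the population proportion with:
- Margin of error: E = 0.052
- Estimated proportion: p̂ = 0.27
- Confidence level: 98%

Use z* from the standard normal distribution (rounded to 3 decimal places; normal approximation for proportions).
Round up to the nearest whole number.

Using z* for proportion z-interval (normal approximation).

For 98% confidence, z* = 2.326 (from standard normal table)

Sample size formula for proportion z-interval: n = z*²p̂(1-p̂)/E²

n = 2.326² × 0.27 × 0.73 / 0.052²
  = 5.410276 × 0.1971 / 0.002704
  = 394.3659

Round up to the nearest whole number: n = 395

395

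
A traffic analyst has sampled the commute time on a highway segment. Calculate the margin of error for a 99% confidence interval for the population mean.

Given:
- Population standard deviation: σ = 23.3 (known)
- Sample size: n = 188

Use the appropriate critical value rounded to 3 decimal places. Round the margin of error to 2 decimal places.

The population standard deviation σ is known, so use the z-interval margin of error formula.

For 99% confidence, z* = 2.576 (from standard normal table)

Margin of error formula for z-interval: E = z* × σ/√n

E = 2.576 × 23.3/√188
  = 2.576 × 1.699327
  = 4.3775

Rounded to 2 decimal places:

4.38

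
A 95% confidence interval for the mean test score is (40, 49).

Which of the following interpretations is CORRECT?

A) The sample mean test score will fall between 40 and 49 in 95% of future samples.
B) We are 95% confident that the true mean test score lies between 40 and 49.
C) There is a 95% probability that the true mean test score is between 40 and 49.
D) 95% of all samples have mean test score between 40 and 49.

A confidence interval represents our confidence in the procedure, not a probability statement about the parameter.

Key concept: If we repeated this sampling process many times and computed a 95% CI each time, about 95% of those intervals would contain the true population parameter.

For this specific interval (40, 49):
- Midpoint (point estimate): 44.5
- Margin of error: 4.5

The correct interpretation is the one stating confidence that the true parameter lies in the interval — option B.

B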